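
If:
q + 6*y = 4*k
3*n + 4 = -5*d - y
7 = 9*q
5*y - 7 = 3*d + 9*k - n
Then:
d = -53*y/28 - 121/56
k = 3*y/2 + 7/36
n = 79*y/28 + 127/56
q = 7/9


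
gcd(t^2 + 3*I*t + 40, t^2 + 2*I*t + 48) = t + 8*I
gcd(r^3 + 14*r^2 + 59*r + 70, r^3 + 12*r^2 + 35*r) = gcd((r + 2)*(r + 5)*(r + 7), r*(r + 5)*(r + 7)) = r^2 + 12*r + 35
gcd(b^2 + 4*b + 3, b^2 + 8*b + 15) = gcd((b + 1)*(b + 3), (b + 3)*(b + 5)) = b + 3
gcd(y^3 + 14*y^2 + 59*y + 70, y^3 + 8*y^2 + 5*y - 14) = y^2 + 9*y + 14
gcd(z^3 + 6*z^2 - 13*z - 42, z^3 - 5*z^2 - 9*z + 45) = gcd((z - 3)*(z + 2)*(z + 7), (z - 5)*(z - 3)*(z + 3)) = z - 3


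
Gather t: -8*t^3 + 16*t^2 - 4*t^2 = -8*t^3 + 12*t^2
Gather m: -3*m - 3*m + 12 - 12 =-6*m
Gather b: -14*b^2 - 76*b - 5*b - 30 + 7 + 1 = -14*b^2 - 81*b - 22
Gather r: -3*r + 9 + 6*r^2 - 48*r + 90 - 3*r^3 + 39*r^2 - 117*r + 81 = -3*r^3 + 45*r^2 - 168*r + 180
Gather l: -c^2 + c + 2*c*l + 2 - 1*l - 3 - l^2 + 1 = -c^2 + c - l^2 + l*(2*c - 1)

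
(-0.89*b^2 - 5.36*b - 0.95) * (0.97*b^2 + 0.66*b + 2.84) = -0.8633*b^4 - 5.7866*b^3 - 6.9867*b^2 - 15.8494*b - 2.698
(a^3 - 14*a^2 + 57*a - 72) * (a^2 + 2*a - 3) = a^5 - 12*a^4 + 26*a^3 + 84*a^2 - 315*a + 216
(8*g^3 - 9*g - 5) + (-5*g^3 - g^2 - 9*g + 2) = 3*g^3 - g^2 - 18*g - 3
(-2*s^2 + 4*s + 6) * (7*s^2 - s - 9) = -14*s^4 + 30*s^3 + 56*s^2 - 42*s - 54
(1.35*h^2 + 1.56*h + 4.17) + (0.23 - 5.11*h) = 1.35*h^2 - 3.55*h + 4.4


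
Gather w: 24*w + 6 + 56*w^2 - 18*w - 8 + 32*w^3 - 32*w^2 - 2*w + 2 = 32*w^3 + 24*w^2 + 4*w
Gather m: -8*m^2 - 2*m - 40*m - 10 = -8*m^2 - 42*m - 10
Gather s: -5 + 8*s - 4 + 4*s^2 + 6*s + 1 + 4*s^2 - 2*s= 8*s^2 + 12*s - 8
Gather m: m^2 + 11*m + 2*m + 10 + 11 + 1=m^2 + 13*m + 22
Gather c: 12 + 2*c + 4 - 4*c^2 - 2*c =16 - 4*c^2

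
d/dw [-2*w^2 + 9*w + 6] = 9 - 4*w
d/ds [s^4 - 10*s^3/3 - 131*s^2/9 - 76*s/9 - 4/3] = 4*s^3 - 10*s^2 - 262*s/9 - 76/9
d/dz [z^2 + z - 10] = 2*z + 1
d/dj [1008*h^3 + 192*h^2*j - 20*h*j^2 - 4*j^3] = 192*h^2 - 40*h*j - 12*j^2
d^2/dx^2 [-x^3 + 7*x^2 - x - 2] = 14 - 6*x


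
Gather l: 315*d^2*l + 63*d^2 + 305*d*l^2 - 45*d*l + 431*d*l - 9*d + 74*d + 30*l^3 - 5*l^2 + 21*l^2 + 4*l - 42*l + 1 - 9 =63*d^2 + 65*d + 30*l^3 + l^2*(305*d + 16) + l*(315*d^2 + 386*d - 38) - 8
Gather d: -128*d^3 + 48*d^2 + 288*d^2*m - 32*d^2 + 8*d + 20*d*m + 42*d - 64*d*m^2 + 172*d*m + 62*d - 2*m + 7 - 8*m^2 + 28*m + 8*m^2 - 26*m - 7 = -128*d^3 + d^2*(288*m + 16) + d*(-64*m^2 + 192*m + 112)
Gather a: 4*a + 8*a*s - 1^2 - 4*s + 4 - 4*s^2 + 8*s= a*(8*s + 4) - 4*s^2 + 4*s + 3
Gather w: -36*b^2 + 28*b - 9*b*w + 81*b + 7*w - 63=-36*b^2 + 109*b + w*(7 - 9*b) - 63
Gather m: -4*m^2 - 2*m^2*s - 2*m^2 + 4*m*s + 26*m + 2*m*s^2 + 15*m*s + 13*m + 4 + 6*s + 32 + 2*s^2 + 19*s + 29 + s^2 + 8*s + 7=m^2*(-2*s - 6) + m*(2*s^2 + 19*s + 39) + 3*s^2 + 33*s + 72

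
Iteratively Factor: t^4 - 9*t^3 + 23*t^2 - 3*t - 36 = (t - 3)*(t^3 - 6*t^2 + 5*t + 12) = (t - 3)*(t + 1)*(t^2 - 7*t + 12) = (t - 3)^2*(t + 1)*(t - 4)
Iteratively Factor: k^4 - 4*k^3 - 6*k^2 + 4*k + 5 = (k + 1)*(k^3 - 5*k^2 - k + 5) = (k - 1)*(k + 1)*(k^2 - 4*k - 5) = (k - 5)*(k - 1)*(k + 1)*(k + 1)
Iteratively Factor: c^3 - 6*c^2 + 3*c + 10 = (c - 2)*(c^2 - 4*c - 5) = (c - 2)*(c + 1)*(c - 5)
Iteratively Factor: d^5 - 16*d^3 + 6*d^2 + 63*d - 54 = (d + 3)*(d^4 - 3*d^3 - 7*d^2 + 27*d - 18) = (d - 1)*(d + 3)*(d^3 - 2*d^2 - 9*d + 18) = (d - 1)*(d + 3)^2*(d^2 - 5*d + 6) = (d - 2)*(d - 1)*(d + 3)^2*(d - 3)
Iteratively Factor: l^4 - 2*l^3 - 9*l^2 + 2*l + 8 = (l + 2)*(l^3 - 4*l^2 - l + 4) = (l - 1)*(l + 2)*(l^2 - 3*l - 4) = (l - 4)*(l - 1)*(l + 2)*(l + 1)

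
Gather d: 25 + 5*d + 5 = 5*d + 30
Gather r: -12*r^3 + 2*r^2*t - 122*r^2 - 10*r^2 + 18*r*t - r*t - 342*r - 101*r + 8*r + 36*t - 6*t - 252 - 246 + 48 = -12*r^3 + r^2*(2*t - 132) + r*(17*t - 435) + 30*t - 450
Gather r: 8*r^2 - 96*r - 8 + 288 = 8*r^2 - 96*r + 280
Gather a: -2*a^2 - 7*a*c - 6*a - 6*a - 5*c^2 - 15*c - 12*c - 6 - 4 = -2*a^2 + a*(-7*c - 12) - 5*c^2 - 27*c - 10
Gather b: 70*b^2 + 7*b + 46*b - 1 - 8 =70*b^2 + 53*b - 9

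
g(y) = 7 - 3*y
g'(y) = -3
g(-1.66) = 11.98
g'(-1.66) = -3.00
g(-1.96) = 12.88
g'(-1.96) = -3.00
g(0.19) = 6.43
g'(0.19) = -3.00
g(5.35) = -9.05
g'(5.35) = -3.00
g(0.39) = 5.83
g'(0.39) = -3.00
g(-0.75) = 9.25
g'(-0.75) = -3.00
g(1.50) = 2.50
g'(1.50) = -3.00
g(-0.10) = 7.30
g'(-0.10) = -3.00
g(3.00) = -2.00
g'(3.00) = -3.00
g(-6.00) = 25.00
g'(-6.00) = -3.00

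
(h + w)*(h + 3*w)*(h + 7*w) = h^3 + 11*h^2*w + 31*h*w^2 + 21*w^3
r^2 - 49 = (r - 7)*(r + 7)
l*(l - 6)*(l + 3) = l^3 - 3*l^2 - 18*l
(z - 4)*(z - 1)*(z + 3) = z^3 - 2*z^2 - 11*z + 12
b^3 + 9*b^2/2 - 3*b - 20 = (b - 2)*(b + 5/2)*(b + 4)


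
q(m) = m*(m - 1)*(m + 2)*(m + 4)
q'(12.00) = 9112.00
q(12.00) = 29568.00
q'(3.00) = 247.00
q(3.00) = 210.00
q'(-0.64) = -5.46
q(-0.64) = 4.80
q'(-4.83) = -128.10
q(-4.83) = 66.14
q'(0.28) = -5.62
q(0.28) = -1.97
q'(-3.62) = -15.67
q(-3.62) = -10.30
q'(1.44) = 40.81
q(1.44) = 11.86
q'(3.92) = 479.12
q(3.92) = 536.68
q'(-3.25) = 0.12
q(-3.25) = -12.95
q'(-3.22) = 1.10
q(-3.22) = -12.93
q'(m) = m*(m - 1)*(m + 2) + m*(m - 1)*(m + 4) + m*(m + 2)*(m + 4) + (m - 1)*(m + 2)*(m + 4)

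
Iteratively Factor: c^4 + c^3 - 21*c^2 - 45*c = (c - 5)*(c^3 + 6*c^2 + 9*c) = (c - 5)*(c + 3)*(c^2 + 3*c) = (c - 5)*(c + 3)^2*(c)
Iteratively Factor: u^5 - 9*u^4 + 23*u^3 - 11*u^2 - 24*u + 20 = (u - 1)*(u^4 - 8*u^3 + 15*u^2 + 4*u - 20) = (u - 2)*(u - 1)*(u^3 - 6*u^2 + 3*u + 10) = (u - 5)*(u - 2)*(u - 1)*(u^2 - u - 2) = (u - 5)*(u - 2)^2*(u - 1)*(u + 1)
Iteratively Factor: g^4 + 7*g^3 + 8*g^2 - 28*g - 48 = (g - 2)*(g^3 + 9*g^2 + 26*g + 24) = (g - 2)*(g + 2)*(g^2 + 7*g + 12) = (g - 2)*(g + 2)*(g + 4)*(g + 3)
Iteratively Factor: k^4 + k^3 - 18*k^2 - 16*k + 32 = (k - 1)*(k^3 + 2*k^2 - 16*k - 32) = (k - 4)*(k - 1)*(k^2 + 6*k + 8) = (k - 4)*(k - 1)*(k + 4)*(k + 2)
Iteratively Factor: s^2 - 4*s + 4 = (s - 2)*(s - 2)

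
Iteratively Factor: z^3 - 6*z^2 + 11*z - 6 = (z - 1)*(z^2 - 5*z + 6) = (z - 2)*(z - 1)*(z - 3)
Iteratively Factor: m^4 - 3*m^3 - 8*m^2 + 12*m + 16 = (m - 2)*(m^3 - m^2 - 10*m - 8) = (m - 2)*(m + 2)*(m^2 - 3*m - 4) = (m - 2)*(m + 1)*(m + 2)*(m - 4)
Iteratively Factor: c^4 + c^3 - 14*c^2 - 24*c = (c - 4)*(c^3 + 5*c^2 + 6*c) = c*(c - 4)*(c^2 + 5*c + 6) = c*(c - 4)*(c + 3)*(c + 2)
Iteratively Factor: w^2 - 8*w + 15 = (w - 5)*(w - 3)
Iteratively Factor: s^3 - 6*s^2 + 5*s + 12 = (s - 4)*(s^2 - 2*s - 3) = (s - 4)*(s + 1)*(s - 3)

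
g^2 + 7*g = g*(g + 7)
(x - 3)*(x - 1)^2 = x^3 - 5*x^2 + 7*x - 3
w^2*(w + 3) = w^3 + 3*w^2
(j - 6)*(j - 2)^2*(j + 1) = j^4 - 9*j^3 + 18*j^2 + 4*j - 24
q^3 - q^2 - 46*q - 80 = (q - 8)*(q + 2)*(q + 5)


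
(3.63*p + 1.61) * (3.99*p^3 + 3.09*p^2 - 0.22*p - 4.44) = 14.4837*p^4 + 17.6406*p^3 + 4.1763*p^2 - 16.4714*p - 7.1484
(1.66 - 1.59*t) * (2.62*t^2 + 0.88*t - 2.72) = -4.1658*t^3 + 2.95*t^2 + 5.7856*t - 4.5152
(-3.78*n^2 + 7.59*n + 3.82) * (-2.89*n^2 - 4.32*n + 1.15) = 10.9242*n^4 - 5.6055*n^3 - 48.1756*n^2 - 7.7739*n + 4.393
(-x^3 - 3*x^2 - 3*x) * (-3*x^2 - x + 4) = 3*x^5 + 10*x^4 + 8*x^3 - 9*x^2 - 12*x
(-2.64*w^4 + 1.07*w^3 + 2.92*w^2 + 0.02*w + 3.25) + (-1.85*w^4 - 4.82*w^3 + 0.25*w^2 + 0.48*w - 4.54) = -4.49*w^4 - 3.75*w^3 + 3.17*w^2 + 0.5*w - 1.29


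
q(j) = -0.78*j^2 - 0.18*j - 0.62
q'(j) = -1.56*j - 0.18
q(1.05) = -1.67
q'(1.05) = -1.82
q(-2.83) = -6.36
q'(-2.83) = 4.23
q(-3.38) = -8.92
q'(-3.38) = 5.09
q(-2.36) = -4.54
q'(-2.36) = 3.50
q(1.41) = -2.42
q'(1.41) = -2.38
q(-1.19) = -1.51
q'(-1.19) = 1.68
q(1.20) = -1.96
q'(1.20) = -2.05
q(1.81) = -3.50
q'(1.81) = -3.00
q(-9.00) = -62.18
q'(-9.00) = 13.86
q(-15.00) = -173.42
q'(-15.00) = 23.22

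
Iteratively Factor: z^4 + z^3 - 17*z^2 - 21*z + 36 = (z + 3)*(z^3 - 2*z^2 - 11*z + 12) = (z - 4)*(z + 3)*(z^2 + 2*z - 3) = (z - 4)*(z + 3)^2*(z - 1)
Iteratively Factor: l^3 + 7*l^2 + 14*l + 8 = (l + 2)*(l^2 + 5*l + 4) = (l + 1)*(l + 2)*(l + 4)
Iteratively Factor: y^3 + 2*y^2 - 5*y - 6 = (y + 1)*(y^2 + y - 6) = (y - 2)*(y + 1)*(y + 3)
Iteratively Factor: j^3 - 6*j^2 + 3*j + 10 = (j + 1)*(j^2 - 7*j + 10) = (j - 2)*(j + 1)*(j - 5)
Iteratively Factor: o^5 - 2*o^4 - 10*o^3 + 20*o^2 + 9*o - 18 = (o - 2)*(o^4 - 10*o^2 + 9) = (o - 2)*(o + 3)*(o^3 - 3*o^2 - o + 3) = (o - 2)*(o - 1)*(o + 3)*(o^2 - 2*o - 3) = (o - 3)*(o - 2)*(o - 1)*(o + 3)*(o + 1)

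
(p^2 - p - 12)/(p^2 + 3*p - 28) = (p + 3)/(p + 7)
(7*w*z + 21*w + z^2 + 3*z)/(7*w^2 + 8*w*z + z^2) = (z + 3)/(w + z)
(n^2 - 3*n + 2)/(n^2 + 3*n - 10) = (n - 1)/(n + 5)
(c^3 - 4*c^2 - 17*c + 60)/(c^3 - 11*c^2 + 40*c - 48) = (c^2 - c - 20)/(c^2 - 8*c + 16)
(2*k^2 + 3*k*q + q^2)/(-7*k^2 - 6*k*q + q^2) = (2*k + q)/(-7*k + q)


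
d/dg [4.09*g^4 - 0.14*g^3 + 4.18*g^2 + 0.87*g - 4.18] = 16.36*g^3 - 0.42*g^2 + 8.36*g + 0.87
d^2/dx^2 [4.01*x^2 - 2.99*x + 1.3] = 8.02000000000000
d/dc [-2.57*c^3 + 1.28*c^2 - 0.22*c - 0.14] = -7.71*c^2 + 2.56*c - 0.22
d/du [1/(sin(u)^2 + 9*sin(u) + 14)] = -(2*sin(u) + 9)*cos(u)/(sin(u)^2 + 9*sin(u) + 14)^2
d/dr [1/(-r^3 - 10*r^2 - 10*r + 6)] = (3*r^2 + 20*r + 10)/(r^3 + 10*r^2 + 10*r - 6)^2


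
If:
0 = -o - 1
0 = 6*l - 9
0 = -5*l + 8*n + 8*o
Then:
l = 3/2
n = 31/16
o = -1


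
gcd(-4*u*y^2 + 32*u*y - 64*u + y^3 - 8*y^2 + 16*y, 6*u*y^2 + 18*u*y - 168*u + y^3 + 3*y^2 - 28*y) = y - 4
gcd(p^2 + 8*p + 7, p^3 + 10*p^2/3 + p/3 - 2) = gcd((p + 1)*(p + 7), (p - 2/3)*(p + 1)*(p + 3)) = p + 1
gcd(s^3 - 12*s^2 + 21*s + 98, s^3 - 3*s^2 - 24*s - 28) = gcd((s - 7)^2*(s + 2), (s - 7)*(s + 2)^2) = s^2 - 5*s - 14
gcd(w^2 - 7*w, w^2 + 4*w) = w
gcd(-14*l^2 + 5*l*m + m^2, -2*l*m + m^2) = 2*l - m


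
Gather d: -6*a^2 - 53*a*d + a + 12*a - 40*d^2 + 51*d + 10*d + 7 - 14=-6*a^2 + 13*a - 40*d^2 + d*(61 - 53*a) - 7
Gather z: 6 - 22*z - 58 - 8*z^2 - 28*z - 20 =-8*z^2 - 50*z - 72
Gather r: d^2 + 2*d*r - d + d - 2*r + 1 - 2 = d^2 + r*(2*d - 2) - 1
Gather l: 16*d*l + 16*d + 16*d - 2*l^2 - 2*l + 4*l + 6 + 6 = 32*d - 2*l^2 + l*(16*d + 2) + 12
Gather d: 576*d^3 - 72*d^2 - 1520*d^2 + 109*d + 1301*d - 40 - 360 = 576*d^3 - 1592*d^2 + 1410*d - 400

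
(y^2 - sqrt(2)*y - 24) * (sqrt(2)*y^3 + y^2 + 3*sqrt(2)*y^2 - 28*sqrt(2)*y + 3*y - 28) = sqrt(2)*y^5 - y^4 + 3*sqrt(2)*y^4 - 53*sqrt(2)*y^3 - 3*y^3 - 75*sqrt(2)*y^2 + 4*y^2 - 72*y + 700*sqrt(2)*y + 672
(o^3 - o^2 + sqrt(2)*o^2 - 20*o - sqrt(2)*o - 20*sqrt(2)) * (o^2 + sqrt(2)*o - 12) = o^5 - o^4 + 2*sqrt(2)*o^4 - 30*o^3 - 2*sqrt(2)*o^3 - 52*sqrt(2)*o^2 + 10*o^2 + 12*sqrt(2)*o + 200*o + 240*sqrt(2)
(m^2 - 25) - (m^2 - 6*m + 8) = 6*m - 33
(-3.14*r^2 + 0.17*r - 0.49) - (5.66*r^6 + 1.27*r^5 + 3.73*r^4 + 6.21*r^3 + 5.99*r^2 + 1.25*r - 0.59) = -5.66*r^6 - 1.27*r^5 - 3.73*r^4 - 6.21*r^3 - 9.13*r^2 - 1.08*r + 0.1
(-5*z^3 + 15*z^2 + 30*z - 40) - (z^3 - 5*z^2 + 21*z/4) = -6*z^3 + 20*z^2 + 99*z/4 - 40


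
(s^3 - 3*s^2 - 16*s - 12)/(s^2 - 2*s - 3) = (s^2 - 4*s - 12)/(s - 3)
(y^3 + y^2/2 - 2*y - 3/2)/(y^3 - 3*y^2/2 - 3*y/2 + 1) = (2*y^2 - y - 3)/(2*y^2 - 5*y + 2)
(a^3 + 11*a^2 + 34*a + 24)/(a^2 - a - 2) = (a^2 + 10*a + 24)/(a - 2)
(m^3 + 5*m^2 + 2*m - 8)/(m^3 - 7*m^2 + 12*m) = (m^3 + 5*m^2 + 2*m - 8)/(m*(m^2 - 7*m + 12))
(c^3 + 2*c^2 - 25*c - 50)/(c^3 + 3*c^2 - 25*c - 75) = (c + 2)/(c + 3)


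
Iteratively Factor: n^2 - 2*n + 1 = (n - 1)*(n - 1)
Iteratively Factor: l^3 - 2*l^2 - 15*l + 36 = (l - 3)*(l^2 + l - 12) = (l - 3)^2*(l + 4)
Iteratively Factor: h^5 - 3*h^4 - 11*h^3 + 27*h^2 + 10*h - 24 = (h - 1)*(h^4 - 2*h^3 - 13*h^2 + 14*h + 24) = (h - 1)*(h + 3)*(h^3 - 5*h^2 + 2*h + 8) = (h - 4)*(h - 1)*(h + 3)*(h^2 - h - 2) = (h - 4)*(h - 2)*(h - 1)*(h + 3)*(h + 1)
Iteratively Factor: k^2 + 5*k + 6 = (k + 3)*(k + 2)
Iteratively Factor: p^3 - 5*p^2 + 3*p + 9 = (p + 1)*(p^2 - 6*p + 9) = (p - 3)*(p + 1)*(p - 3)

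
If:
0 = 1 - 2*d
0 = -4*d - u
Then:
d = 1/2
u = -2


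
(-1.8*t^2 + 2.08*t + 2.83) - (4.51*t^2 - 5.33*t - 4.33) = -6.31*t^2 + 7.41*t + 7.16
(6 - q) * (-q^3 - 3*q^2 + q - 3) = q^4 - 3*q^3 - 19*q^2 + 9*q - 18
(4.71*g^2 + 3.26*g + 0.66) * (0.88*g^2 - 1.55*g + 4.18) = 4.1448*g^4 - 4.4317*g^3 + 15.2156*g^2 + 12.6038*g + 2.7588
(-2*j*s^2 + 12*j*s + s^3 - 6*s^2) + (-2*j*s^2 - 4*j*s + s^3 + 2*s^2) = -4*j*s^2 + 8*j*s + 2*s^3 - 4*s^2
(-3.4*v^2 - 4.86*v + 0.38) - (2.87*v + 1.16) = -3.4*v^2 - 7.73*v - 0.78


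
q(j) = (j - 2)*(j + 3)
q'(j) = 2*j + 1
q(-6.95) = 35.35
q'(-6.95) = -12.90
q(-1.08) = -5.91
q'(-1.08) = -1.16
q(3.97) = 13.73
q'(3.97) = 8.94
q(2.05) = 0.25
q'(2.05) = 5.10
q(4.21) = 15.93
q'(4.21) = 9.42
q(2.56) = 3.11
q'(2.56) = 6.12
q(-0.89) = -6.10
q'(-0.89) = -0.78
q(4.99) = 23.89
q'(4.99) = 10.98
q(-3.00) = 0.00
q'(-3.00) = -5.00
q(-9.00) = 66.00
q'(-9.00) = -17.00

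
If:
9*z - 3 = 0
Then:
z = 1/3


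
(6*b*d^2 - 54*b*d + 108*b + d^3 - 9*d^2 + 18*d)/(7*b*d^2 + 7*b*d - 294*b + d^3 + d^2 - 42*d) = (6*b*d - 18*b + d^2 - 3*d)/(7*b*d + 49*b + d^2 + 7*d)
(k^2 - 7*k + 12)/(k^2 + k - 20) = (k - 3)/(k + 5)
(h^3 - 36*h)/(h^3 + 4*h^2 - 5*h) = (h^2 - 36)/(h^2 + 4*h - 5)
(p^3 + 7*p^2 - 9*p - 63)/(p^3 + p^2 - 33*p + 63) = (p + 3)/(p - 3)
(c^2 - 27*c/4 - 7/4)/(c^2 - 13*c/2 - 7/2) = (4*c + 1)/(2*(2*c + 1))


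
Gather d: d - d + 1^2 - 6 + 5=0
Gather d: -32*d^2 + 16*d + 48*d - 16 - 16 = -32*d^2 + 64*d - 32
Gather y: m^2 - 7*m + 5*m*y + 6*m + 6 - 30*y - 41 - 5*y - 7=m^2 - m + y*(5*m - 35) - 42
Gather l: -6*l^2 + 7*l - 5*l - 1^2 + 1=-6*l^2 + 2*l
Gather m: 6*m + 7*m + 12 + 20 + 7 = 13*m + 39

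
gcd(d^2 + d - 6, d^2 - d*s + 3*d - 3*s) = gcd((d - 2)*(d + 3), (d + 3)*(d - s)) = d + 3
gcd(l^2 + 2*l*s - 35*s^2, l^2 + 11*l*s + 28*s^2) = l + 7*s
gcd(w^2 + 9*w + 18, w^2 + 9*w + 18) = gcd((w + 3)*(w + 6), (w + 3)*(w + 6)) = w^2 + 9*w + 18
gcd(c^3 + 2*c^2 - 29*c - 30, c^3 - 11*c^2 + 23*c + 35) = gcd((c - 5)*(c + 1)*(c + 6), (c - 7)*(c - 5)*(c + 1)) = c^2 - 4*c - 5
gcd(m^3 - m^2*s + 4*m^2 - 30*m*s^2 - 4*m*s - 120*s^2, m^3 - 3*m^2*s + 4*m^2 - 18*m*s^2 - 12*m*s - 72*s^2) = -m^2 + 6*m*s - 4*m + 24*s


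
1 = 1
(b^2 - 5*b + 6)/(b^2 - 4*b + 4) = (b - 3)/(b - 2)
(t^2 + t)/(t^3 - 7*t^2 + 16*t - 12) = t*(t + 1)/(t^3 - 7*t^2 + 16*t - 12)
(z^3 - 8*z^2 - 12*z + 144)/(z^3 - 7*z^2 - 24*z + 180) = (z + 4)/(z + 5)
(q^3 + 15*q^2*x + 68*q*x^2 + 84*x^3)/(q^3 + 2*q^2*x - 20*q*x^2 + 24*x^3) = (q^2 + 9*q*x + 14*x^2)/(q^2 - 4*q*x + 4*x^2)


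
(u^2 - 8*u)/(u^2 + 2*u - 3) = u*(u - 8)/(u^2 + 2*u - 3)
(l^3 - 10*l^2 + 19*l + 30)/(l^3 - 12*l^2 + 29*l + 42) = (l - 5)/(l - 7)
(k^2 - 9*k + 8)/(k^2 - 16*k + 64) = (k - 1)/(k - 8)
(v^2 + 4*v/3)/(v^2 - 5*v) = (v + 4/3)/(v - 5)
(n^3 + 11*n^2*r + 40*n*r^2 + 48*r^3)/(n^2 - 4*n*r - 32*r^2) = (-n^2 - 7*n*r - 12*r^2)/(-n + 8*r)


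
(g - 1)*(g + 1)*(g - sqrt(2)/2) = g^3 - sqrt(2)*g^2/2 - g + sqrt(2)/2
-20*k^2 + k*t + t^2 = (-4*k + t)*(5*k + t)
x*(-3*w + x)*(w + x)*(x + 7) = -3*w^2*x^2 - 21*w^2*x - 2*w*x^3 - 14*w*x^2 + x^4 + 7*x^3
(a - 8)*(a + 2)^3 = a^4 - 2*a^3 - 36*a^2 - 88*a - 64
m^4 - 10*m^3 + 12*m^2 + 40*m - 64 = (m - 8)*(m - 2)^2*(m + 2)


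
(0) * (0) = 0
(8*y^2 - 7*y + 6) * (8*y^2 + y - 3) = 64*y^4 - 48*y^3 + 17*y^2 + 27*y - 18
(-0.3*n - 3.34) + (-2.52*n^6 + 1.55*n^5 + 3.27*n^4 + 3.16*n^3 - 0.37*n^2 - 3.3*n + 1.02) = -2.52*n^6 + 1.55*n^5 + 3.27*n^4 + 3.16*n^3 - 0.37*n^2 - 3.6*n - 2.32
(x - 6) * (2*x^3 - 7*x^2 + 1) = 2*x^4 - 19*x^3 + 42*x^2 + x - 6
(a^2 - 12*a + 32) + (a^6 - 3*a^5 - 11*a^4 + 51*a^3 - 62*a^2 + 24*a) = a^6 - 3*a^5 - 11*a^4 + 51*a^3 - 61*a^2 + 12*a + 32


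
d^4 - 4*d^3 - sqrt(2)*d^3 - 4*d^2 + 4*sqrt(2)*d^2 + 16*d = d*(d - 4)*(d - 2*sqrt(2))*(d + sqrt(2))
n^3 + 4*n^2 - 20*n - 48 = (n - 4)*(n + 2)*(n + 6)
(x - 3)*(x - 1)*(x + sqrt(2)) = x^3 - 4*x^2 + sqrt(2)*x^2 - 4*sqrt(2)*x + 3*x + 3*sqrt(2)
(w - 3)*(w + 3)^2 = w^3 + 3*w^2 - 9*w - 27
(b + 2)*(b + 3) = b^2 + 5*b + 6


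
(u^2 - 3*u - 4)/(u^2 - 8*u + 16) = (u + 1)/(u - 4)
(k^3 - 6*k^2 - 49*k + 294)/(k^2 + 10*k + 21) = (k^2 - 13*k + 42)/(k + 3)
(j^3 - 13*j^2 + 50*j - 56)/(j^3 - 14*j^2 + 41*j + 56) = (j^2 - 6*j + 8)/(j^2 - 7*j - 8)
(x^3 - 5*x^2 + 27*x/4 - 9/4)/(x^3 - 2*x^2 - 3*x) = (x^2 - 2*x + 3/4)/(x*(x + 1))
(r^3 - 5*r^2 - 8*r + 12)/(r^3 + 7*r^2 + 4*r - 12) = (r - 6)/(r + 6)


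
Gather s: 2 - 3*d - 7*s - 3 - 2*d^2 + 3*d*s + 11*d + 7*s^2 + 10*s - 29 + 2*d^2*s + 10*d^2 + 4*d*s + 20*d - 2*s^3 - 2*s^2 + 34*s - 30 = 8*d^2 + 28*d - 2*s^3 + 5*s^2 + s*(2*d^2 + 7*d + 37) - 60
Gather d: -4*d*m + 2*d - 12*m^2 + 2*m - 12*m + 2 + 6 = d*(2 - 4*m) - 12*m^2 - 10*m + 8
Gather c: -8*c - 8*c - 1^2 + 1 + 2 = 2 - 16*c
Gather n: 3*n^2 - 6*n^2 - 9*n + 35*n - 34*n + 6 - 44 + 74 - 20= -3*n^2 - 8*n + 16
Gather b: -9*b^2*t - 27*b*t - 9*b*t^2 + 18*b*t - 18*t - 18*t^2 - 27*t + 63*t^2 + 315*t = -9*b^2*t + b*(-9*t^2 - 9*t) + 45*t^2 + 270*t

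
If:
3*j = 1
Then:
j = 1/3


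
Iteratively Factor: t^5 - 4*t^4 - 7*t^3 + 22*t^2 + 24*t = (t - 3)*(t^4 - t^3 - 10*t^2 - 8*t) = (t - 3)*(t + 2)*(t^3 - 3*t^2 - 4*t) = t*(t - 3)*(t + 2)*(t^2 - 3*t - 4) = t*(t - 4)*(t - 3)*(t + 2)*(t + 1)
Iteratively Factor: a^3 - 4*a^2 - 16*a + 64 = (a - 4)*(a^2 - 16) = (a - 4)^2*(a + 4)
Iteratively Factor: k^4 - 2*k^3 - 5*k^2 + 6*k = (k)*(k^3 - 2*k^2 - 5*k + 6) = k*(k + 2)*(k^2 - 4*k + 3) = k*(k - 1)*(k + 2)*(k - 3)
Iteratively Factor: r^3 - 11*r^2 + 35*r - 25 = (r - 5)*(r^2 - 6*r + 5) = (r - 5)^2*(r - 1)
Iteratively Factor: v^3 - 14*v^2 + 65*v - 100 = (v - 4)*(v^2 - 10*v + 25) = (v - 5)*(v - 4)*(v - 5)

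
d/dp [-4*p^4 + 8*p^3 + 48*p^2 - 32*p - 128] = -16*p^3 + 24*p^2 + 96*p - 32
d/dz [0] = 0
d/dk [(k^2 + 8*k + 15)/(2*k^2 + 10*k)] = -3/(2*k^2)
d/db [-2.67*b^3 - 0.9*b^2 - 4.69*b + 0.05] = -8.01*b^2 - 1.8*b - 4.69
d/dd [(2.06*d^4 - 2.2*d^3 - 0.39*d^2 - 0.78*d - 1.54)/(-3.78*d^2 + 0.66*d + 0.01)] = (-15.5736*d^5 + 12.3948*d^4 - 2.8216*d^3 - 3.2718*d^2 - 11.6502*d + 1.0086)/(14.2884*d^4 - 4.9896*d^3 + 0.36*d^2 + 0.0132*d + 0.0001)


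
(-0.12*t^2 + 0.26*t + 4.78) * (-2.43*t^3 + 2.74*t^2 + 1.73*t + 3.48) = 0.2916*t^5 - 0.9606*t^4 - 11.1106*t^3 + 13.1294*t^2 + 9.1742*t + 16.6344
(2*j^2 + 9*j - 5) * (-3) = -6*j^2 - 27*j + 15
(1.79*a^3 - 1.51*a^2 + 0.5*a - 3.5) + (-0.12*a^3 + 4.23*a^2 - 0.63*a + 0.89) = 1.67*a^3 + 2.72*a^2 - 0.13*a - 2.61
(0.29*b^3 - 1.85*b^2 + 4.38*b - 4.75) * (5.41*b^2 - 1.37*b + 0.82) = 1.5689*b^5 - 10.4058*b^4 + 26.4681*b^3 - 33.2151*b^2 + 10.0991*b - 3.895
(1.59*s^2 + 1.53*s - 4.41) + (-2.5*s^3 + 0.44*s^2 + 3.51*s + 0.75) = -2.5*s^3 + 2.03*s^2 + 5.04*s - 3.66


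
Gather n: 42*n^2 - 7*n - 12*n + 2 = 42*n^2 - 19*n + 2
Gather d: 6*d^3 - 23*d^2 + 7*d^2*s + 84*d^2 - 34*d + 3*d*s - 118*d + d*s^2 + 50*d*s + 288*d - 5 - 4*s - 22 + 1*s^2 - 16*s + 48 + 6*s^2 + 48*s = 6*d^3 + d^2*(7*s + 61) + d*(s^2 + 53*s + 136) + 7*s^2 + 28*s + 21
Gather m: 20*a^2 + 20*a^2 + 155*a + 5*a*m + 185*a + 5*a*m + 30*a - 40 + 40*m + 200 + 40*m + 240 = 40*a^2 + 370*a + m*(10*a + 80) + 400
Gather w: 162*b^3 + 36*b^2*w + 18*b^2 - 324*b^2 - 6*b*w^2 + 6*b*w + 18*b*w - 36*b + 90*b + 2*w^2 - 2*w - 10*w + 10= 162*b^3 - 306*b^2 + 54*b + w^2*(2 - 6*b) + w*(36*b^2 + 24*b - 12) + 10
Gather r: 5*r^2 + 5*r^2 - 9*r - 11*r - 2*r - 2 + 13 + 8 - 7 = 10*r^2 - 22*r + 12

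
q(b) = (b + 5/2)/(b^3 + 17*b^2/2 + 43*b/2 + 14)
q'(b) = (b + 5/2)*(-3*b^2 - 17*b - 43/2)/(b^3 + 17*b^2/2 + 43*b/2 + 14)^2 + 1/(b^3 + 17*b^2/2 + 43*b/2 + 14)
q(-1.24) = -0.84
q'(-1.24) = -3.50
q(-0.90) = 1.99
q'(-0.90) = -20.01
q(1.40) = 0.06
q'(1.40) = -0.03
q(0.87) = 0.08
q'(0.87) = -0.06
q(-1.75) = -0.25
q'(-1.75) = -0.42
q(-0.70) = 0.65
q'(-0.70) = -2.23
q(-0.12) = 0.21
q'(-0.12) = -0.26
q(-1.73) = -0.26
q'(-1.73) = -0.44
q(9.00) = 0.01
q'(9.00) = 0.00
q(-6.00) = 0.14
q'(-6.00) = 0.11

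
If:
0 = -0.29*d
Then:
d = 0.00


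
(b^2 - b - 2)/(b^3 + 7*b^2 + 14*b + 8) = (b - 2)/(b^2 + 6*b + 8)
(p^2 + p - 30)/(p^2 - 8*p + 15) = (p + 6)/(p - 3)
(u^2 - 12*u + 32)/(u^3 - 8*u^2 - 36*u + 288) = (u - 4)/(u^2 - 36)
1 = 1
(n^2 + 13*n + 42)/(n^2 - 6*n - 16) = (n^2 + 13*n + 42)/(n^2 - 6*n - 16)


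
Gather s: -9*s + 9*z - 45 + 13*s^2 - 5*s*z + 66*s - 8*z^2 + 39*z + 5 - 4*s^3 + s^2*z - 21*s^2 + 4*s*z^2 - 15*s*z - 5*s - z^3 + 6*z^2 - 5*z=-4*s^3 + s^2*(z - 8) + s*(4*z^2 - 20*z + 52) - z^3 - 2*z^2 + 43*z - 40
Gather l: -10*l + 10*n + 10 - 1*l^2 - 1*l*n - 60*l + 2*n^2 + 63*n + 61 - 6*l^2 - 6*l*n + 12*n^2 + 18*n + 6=-7*l^2 + l*(-7*n - 70) + 14*n^2 + 91*n + 77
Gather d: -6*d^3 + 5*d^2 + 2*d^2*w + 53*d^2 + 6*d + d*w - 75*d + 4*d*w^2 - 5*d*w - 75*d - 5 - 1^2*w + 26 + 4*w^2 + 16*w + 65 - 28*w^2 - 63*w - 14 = -6*d^3 + d^2*(2*w + 58) + d*(4*w^2 - 4*w - 144) - 24*w^2 - 48*w + 72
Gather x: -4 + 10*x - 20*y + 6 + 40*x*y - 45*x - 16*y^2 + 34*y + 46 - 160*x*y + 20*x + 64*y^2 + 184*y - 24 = x*(-120*y - 15) + 48*y^2 + 198*y + 24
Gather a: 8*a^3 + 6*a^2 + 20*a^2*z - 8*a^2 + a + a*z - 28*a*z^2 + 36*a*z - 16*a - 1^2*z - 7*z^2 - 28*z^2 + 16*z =8*a^3 + a^2*(20*z - 2) + a*(-28*z^2 + 37*z - 15) - 35*z^2 + 15*z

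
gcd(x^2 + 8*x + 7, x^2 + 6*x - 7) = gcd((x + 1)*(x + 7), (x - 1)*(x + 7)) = x + 7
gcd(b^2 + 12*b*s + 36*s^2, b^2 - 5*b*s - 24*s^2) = 1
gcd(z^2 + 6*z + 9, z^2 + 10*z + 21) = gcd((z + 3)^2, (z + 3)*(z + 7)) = z + 3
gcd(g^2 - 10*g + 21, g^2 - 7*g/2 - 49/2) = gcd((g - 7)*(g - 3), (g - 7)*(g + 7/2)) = g - 7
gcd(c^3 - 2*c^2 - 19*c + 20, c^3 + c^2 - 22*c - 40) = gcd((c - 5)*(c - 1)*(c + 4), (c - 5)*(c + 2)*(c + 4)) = c^2 - c - 20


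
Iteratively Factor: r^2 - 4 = (r + 2)*(r - 2)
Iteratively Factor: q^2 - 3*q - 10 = (q + 2)*(q - 5)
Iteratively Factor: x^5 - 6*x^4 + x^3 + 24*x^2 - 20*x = (x - 5)*(x^4 - x^3 - 4*x^2 + 4*x) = (x - 5)*(x - 2)*(x^3 + x^2 - 2*x) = (x - 5)*(x - 2)*(x + 2)*(x^2 - x) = x*(x - 5)*(x - 2)*(x + 2)*(x - 1)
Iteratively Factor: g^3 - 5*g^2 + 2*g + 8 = (g - 4)*(g^2 - g - 2) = (g - 4)*(g + 1)*(g - 2)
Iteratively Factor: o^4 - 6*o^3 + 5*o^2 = (o - 1)*(o^3 - 5*o^2) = (o - 5)*(o - 1)*(o^2) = o*(o - 5)*(o - 1)*(o)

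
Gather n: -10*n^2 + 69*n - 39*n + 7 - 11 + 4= -10*n^2 + 30*n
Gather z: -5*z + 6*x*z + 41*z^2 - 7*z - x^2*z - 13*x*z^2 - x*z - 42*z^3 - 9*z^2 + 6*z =-42*z^3 + z^2*(32 - 13*x) + z*(-x^2 + 5*x - 6)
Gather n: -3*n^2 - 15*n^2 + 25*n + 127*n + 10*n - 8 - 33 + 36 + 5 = -18*n^2 + 162*n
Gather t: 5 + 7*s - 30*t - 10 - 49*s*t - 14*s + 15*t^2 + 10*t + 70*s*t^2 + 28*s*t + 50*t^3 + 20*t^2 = -7*s + 50*t^3 + t^2*(70*s + 35) + t*(-21*s - 20) - 5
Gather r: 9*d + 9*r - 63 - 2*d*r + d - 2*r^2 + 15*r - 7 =10*d - 2*r^2 + r*(24 - 2*d) - 70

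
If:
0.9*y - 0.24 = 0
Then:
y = 0.27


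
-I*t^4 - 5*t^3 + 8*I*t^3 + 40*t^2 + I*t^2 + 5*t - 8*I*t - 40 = (t - 8)*(t + 1)*(t - 5*I)*(-I*t + I)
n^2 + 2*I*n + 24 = (n - 4*I)*(n + 6*I)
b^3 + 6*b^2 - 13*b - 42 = (b - 3)*(b + 2)*(b + 7)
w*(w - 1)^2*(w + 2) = w^4 - 3*w^2 + 2*w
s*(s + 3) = s^2 + 3*s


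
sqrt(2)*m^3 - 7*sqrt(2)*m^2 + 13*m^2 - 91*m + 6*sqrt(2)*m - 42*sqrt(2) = (m - 7)*(m + 6*sqrt(2))*(sqrt(2)*m + 1)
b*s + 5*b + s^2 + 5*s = (b + s)*(s + 5)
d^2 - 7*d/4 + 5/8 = (d - 5/4)*(d - 1/2)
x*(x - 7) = x^2 - 7*x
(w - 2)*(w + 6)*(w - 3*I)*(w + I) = w^4 + 4*w^3 - 2*I*w^3 - 9*w^2 - 8*I*w^2 + 12*w + 24*I*w - 36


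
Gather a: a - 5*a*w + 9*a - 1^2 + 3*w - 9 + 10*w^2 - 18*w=a*(10 - 5*w) + 10*w^2 - 15*w - 10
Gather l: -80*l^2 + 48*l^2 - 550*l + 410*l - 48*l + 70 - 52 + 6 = -32*l^2 - 188*l + 24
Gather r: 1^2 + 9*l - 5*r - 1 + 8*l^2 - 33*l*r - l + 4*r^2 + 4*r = 8*l^2 + 8*l + 4*r^2 + r*(-33*l - 1)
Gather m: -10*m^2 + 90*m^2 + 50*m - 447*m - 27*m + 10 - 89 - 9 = 80*m^2 - 424*m - 88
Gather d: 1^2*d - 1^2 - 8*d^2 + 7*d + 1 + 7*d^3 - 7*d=7*d^3 - 8*d^2 + d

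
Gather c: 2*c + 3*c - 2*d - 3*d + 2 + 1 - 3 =5*c - 5*d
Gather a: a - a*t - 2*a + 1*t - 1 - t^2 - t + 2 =a*(-t - 1) - t^2 + 1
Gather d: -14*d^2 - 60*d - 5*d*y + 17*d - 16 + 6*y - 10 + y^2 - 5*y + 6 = -14*d^2 + d*(-5*y - 43) + y^2 + y - 20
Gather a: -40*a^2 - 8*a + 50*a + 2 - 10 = -40*a^2 + 42*a - 8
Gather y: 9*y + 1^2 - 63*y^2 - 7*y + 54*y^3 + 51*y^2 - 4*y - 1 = 54*y^3 - 12*y^2 - 2*y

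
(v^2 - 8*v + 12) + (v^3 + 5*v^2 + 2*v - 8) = v^3 + 6*v^2 - 6*v + 4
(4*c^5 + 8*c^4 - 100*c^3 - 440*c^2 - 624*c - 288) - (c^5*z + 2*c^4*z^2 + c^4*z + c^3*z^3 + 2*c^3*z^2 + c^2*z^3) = -c^5*z + 4*c^5 - 2*c^4*z^2 - c^4*z + 8*c^4 - c^3*z^3 - 2*c^3*z^2 - 100*c^3 - c^2*z^3 - 440*c^2 - 624*c - 288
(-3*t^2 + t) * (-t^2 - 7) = 3*t^4 - t^3 + 21*t^2 - 7*t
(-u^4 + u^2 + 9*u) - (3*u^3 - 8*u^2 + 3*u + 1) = -u^4 - 3*u^3 + 9*u^2 + 6*u - 1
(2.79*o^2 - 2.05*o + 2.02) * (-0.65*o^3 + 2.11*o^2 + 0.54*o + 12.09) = -1.8135*o^5 + 7.2194*o^4 - 4.1319*o^3 + 36.8863*o^2 - 23.6937*o + 24.4218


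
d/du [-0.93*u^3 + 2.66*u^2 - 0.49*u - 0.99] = -2.79*u^2 + 5.32*u - 0.49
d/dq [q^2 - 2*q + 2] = 2*q - 2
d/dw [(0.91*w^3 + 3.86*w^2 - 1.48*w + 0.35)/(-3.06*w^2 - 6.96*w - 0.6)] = (-2.7846*w^4 - 12.6672*w^3 - 33.0324*w^2 - 2.49*w + 3.324)/(9.3636*w^4 + 42.5952*w^3 + 52.1136*w^2 + 8.352*w + 0.36)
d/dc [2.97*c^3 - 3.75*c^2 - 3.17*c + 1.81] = 8.91*c^2 - 7.5*c - 3.17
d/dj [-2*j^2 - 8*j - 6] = -4*j - 8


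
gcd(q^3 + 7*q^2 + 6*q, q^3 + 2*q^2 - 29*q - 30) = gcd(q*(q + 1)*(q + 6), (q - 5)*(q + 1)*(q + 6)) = q^2 + 7*q + 6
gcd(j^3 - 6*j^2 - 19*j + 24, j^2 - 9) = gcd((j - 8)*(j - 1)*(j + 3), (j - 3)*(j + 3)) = j + 3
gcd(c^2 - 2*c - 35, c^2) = 1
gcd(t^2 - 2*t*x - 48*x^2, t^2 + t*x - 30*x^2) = t + 6*x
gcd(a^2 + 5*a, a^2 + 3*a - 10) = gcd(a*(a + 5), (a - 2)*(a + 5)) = a + 5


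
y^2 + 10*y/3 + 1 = (y + 1/3)*(y + 3)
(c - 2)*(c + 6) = c^2 + 4*c - 12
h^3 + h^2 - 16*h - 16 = (h - 4)*(h + 1)*(h + 4)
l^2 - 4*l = l*(l - 4)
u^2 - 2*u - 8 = (u - 4)*(u + 2)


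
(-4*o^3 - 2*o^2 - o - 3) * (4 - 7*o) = 28*o^4 - 2*o^3 - o^2 + 17*o - 12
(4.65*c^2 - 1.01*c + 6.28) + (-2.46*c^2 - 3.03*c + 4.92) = 2.19*c^2 - 4.04*c + 11.2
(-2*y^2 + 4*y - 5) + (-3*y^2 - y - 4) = -5*y^2 + 3*y - 9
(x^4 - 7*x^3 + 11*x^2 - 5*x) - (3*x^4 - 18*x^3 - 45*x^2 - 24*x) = -2*x^4 + 11*x^3 + 56*x^2 + 19*x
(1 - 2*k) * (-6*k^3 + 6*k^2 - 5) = 12*k^4 - 18*k^3 + 6*k^2 + 10*k - 5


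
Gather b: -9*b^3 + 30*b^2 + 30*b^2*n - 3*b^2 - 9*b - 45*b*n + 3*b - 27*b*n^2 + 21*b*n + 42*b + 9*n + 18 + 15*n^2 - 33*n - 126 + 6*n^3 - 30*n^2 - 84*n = -9*b^3 + b^2*(30*n + 27) + b*(-27*n^2 - 24*n + 36) + 6*n^3 - 15*n^2 - 108*n - 108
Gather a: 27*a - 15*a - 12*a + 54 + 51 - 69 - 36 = 0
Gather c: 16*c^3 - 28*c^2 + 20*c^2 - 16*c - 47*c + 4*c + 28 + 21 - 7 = 16*c^3 - 8*c^2 - 59*c + 42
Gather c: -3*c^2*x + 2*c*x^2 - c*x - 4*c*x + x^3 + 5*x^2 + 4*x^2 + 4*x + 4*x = -3*c^2*x + c*(2*x^2 - 5*x) + x^3 + 9*x^2 + 8*x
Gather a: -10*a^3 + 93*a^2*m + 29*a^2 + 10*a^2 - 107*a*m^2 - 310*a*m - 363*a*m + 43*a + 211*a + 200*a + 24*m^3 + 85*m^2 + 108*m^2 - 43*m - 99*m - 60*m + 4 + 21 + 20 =-10*a^3 + a^2*(93*m + 39) + a*(-107*m^2 - 673*m + 454) + 24*m^3 + 193*m^2 - 202*m + 45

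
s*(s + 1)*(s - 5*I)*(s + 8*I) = s^4 + s^3 + 3*I*s^3 + 40*s^2 + 3*I*s^2 + 40*s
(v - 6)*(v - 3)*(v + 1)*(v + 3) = v^4 - 5*v^3 - 15*v^2 + 45*v + 54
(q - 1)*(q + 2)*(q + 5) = q^3 + 6*q^2 + 3*q - 10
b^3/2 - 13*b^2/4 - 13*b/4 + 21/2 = (b/2 + 1)*(b - 7)*(b - 3/2)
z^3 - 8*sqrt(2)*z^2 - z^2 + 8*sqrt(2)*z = z*(z - 1)*(z - 8*sqrt(2))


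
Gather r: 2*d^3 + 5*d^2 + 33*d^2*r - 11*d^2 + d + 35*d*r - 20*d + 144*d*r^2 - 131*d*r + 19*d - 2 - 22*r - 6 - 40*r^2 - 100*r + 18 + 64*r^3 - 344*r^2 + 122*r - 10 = 2*d^3 - 6*d^2 + 64*r^3 + r^2*(144*d - 384) + r*(33*d^2 - 96*d)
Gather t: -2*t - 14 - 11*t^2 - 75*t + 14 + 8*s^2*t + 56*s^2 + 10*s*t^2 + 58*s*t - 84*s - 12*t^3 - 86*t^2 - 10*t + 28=56*s^2 - 84*s - 12*t^3 + t^2*(10*s - 97) + t*(8*s^2 + 58*s - 87) + 28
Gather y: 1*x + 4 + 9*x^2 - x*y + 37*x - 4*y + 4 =9*x^2 + 38*x + y*(-x - 4) + 8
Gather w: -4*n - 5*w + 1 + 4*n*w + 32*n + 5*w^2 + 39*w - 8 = 28*n + 5*w^2 + w*(4*n + 34) - 7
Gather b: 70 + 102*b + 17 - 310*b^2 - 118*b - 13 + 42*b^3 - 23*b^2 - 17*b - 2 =42*b^3 - 333*b^2 - 33*b + 72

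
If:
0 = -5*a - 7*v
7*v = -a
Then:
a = 0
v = 0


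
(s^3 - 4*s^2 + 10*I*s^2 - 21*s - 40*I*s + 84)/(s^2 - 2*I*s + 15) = (s^2 + s*(-4 + 7*I) - 28*I)/(s - 5*I)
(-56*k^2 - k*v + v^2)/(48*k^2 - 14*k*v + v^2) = (7*k + v)/(-6*k + v)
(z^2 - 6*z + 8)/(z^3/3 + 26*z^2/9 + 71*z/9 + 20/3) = 9*(z^2 - 6*z + 8)/(3*z^3 + 26*z^2 + 71*z + 60)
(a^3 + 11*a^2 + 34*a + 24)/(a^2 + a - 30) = (a^2 + 5*a + 4)/(a - 5)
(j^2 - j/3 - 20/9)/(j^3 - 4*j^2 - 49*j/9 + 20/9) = (3*j - 5)/(3*j^2 - 16*j + 5)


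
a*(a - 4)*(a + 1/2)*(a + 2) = a^4 - 3*a^3/2 - 9*a^2 - 4*a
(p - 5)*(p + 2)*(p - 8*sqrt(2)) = p^3 - 8*sqrt(2)*p^2 - 3*p^2 - 10*p + 24*sqrt(2)*p + 80*sqrt(2)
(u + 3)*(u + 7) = u^2 + 10*u + 21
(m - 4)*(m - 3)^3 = m^4 - 13*m^3 + 63*m^2 - 135*m + 108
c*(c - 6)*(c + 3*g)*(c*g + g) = c^4*g + 3*c^3*g^2 - 5*c^3*g - 15*c^2*g^2 - 6*c^2*g - 18*c*g^2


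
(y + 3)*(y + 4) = y^2 + 7*y + 12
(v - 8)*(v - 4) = v^2 - 12*v + 32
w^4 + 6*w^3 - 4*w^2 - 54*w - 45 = (w - 3)*(w + 1)*(w + 3)*(w + 5)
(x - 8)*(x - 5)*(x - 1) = x^3 - 14*x^2 + 53*x - 40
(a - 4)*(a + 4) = a^2 - 16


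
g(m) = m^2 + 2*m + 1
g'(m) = 2*m + 2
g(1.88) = 8.29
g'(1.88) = 5.76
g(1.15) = 4.62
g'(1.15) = 4.30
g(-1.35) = 0.12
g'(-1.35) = -0.70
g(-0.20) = 0.64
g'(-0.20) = 1.60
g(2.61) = 13.03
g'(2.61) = 7.22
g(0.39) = 1.93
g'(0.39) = 2.78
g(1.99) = 8.94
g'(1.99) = 5.98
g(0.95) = 3.80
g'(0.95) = 3.90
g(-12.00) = 121.00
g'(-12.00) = -22.00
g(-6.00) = 25.00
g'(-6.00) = -10.00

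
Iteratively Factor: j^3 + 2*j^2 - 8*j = (j)*(j^2 + 2*j - 8) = j*(j - 2)*(j + 4)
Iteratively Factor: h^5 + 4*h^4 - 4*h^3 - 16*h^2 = (h - 2)*(h^4 + 6*h^3 + 8*h^2) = h*(h - 2)*(h^3 + 6*h^2 + 8*h) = h*(h - 2)*(h + 4)*(h^2 + 2*h) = h*(h - 2)*(h + 2)*(h + 4)*(h)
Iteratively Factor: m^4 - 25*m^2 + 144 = (m - 4)*(m^3 + 4*m^2 - 9*m - 36) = (m - 4)*(m - 3)*(m^2 + 7*m + 12) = (m - 4)*(m - 3)*(m + 3)*(m + 4)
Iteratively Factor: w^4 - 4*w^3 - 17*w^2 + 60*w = (w)*(w^3 - 4*w^2 - 17*w + 60) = w*(w - 3)*(w^2 - w - 20) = w*(w - 3)*(w + 4)*(w - 5)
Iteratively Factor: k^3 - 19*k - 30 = (k - 5)*(k^2 + 5*k + 6) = (k - 5)*(k + 2)*(k + 3)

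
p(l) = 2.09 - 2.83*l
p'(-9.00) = -2.83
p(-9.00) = 27.56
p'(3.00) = -2.83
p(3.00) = -6.40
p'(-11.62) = -2.83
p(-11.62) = 34.97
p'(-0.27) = -2.83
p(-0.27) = 2.85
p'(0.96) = -2.83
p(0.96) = -0.63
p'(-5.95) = -2.83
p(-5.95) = 18.93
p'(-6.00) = -2.83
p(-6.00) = 19.07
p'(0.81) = -2.83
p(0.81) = -0.20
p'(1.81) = -2.83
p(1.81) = -3.03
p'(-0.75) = -2.83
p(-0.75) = 4.21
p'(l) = -2.83000000000000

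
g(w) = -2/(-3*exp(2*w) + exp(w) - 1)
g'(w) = -2*(6*exp(2*w) - exp(w))/(-3*exp(2*w) + exp(w) - 1)^2 = (2 - 12*exp(w))*exp(w)/(3*exp(2*w) - exp(w) + 1)^2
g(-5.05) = 2.01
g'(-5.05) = 0.01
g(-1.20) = 2.06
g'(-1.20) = -0.52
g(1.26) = 0.06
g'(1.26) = -0.12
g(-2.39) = 2.14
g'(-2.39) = 0.09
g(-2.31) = 2.15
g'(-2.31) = 0.09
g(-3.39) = 2.06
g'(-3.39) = 0.06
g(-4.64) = 2.02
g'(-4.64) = 0.02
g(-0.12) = 0.81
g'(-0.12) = -1.25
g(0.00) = 0.67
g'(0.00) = -1.11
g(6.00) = 0.00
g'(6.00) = 0.00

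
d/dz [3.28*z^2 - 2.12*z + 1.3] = 6.56*z - 2.12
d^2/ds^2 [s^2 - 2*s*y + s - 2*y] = 2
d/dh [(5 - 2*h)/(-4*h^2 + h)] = (-8*h^2 + 40*h - 5)/(h^2*(16*h^2 - 8*h + 1))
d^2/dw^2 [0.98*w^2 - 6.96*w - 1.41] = 1.96000000000000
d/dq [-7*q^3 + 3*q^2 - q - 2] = -21*q^2 + 6*q - 1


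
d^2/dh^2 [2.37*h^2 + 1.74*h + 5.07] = 4.74000000000000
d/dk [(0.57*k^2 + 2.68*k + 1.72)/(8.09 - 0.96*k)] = (-0.5472*k^2 + 9.2226*k + 23.3324)/(0.9216*k^2 - 15.5328*k + 65.4481)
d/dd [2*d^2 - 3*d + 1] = 4*d - 3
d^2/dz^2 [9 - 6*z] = 0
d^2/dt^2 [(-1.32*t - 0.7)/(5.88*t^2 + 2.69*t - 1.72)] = (-(1.32*t + 0.7)*(11.76*t + 2.69)*(23.52*t + 5.38) + (46.5696*t + 15.3336)*(5.88*t^2 + 2.69*t - 1.72))/(5.88*t^2 + 2.69*t - 1.72)^3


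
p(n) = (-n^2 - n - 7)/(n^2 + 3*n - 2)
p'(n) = (-2*n - 3)*(-n^2 - n - 7)/(n^2 + 3*n - 2)^2 + (-2*n - 1)/(n^2 + 3*n - 2)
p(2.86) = -1.22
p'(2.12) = 0.67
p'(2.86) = 0.27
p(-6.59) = -2.02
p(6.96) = -0.93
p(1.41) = -2.47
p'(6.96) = 0.01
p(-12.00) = -1.31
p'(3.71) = 0.12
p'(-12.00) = -0.04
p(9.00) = -0.92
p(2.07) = -1.57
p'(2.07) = 0.72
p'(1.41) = 2.50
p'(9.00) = 0.00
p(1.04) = -4.14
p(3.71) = -1.07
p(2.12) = -1.54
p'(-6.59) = -0.39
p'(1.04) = 8.16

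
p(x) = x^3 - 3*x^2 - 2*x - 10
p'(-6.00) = 142.00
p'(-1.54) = 14.35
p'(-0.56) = 2.30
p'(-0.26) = -0.24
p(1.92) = -17.82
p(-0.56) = -10.00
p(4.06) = -0.65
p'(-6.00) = 142.00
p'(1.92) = -2.46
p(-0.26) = -9.70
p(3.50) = -10.88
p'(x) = 3*x^2 - 6*x - 2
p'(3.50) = 13.75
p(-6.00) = -322.00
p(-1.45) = -16.46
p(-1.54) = -17.69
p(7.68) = 250.68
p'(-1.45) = 13.01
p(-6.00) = -322.00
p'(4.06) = 23.09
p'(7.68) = 128.87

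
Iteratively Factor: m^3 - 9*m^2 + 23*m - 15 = (m - 1)*(m^2 - 8*m + 15) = (m - 5)*(m - 1)*(m - 3)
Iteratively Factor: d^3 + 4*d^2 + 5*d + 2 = (d + 2)*(d^2 + 2*d + 1) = (d + 1)*(d + 2)*(d + 1)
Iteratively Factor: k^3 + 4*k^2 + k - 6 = (k - 1)*(k^2 + 5*k + 6) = (k - 1)*(k + 2)*(k + 3)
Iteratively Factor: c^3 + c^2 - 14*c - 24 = (c + 2)*(c^2 - c - 12) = (c + 2)*(c + 3)*(c - 4)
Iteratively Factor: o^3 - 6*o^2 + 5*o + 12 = (o + 1)*(o^2 - 7*o + 12) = (o - 4)*(o + 1)*(o - 3)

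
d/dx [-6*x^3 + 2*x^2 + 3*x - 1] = -18*x^2 + 4*x + 3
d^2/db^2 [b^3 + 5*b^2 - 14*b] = 6*b + 10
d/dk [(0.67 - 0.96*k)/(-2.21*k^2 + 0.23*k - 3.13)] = (-2.1216*k^2 + 2.9614*k + 2.8507)/(4.8841*k^4 - 1.0166*k^3 + 13.8875*k^2 - 1.4398*k + 9.7969)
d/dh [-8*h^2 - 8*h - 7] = -16*h - 8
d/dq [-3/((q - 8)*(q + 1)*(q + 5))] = 3*(3*q^2 - 4*q - 43)/(q^6 - 4*q^5 - 82*q^4 + 92*q^3 + 2009*q^2 + 3440*q + 1600)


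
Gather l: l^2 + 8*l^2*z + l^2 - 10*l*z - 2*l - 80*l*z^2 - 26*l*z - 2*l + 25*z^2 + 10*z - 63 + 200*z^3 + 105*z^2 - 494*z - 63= l^2*(8*z + 2) + l*(-80*z^2 - 36*z - 4) + 200*z^3 + 130*z^2 - 484*z - 126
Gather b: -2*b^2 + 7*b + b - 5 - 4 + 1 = -2*b^2 + 8*b - 8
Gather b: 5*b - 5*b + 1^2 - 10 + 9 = 0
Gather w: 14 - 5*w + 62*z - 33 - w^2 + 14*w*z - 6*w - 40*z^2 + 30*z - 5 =-w^2 + w*(14*z - 11) - 40*z^2 + 92*z - 24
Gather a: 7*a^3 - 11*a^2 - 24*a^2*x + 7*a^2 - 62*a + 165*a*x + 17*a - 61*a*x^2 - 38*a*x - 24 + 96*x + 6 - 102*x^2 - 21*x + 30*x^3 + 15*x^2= 7*a^3 + a^2*(-24*x - 4) + a*(-61*x^2 + 127*x - 45) + 30*x^3 - 87*x^2 + 75*x - 18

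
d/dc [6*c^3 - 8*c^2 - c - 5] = 18*c^2 - 16*c - 1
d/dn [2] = 0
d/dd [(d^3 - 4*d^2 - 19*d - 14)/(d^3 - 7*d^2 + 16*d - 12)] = (-3*d^3 + 64*d^2 - 63*d - 226)/(d^5 - 12*d^4 + 57*d^3 - 134*d^2 + 156*d - 72)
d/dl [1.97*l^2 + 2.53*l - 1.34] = 3.94*l + 2.53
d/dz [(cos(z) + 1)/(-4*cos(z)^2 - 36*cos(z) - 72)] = (sin(z)^2 - 2*cos(z) + 8)*sin(z)/(4*(cos(z)^2 + 9*cos(z) + 18)^2)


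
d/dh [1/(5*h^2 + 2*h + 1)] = 2*(-5*h - 1)/(5*h^2 + 2*h + 1)^2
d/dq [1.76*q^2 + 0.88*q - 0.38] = 3.52*q + 0.88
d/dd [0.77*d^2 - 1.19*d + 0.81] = 1.54*d - 1.19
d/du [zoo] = 0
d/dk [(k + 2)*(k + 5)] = 2*k + 7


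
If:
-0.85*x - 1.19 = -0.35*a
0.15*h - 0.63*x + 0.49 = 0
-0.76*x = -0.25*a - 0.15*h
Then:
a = 1.57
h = -6.44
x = -0.75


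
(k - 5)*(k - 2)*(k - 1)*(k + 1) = k^4 - 7*k^3 + 9*k^2 + 7*k - 10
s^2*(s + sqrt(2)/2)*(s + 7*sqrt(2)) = s^4 + 15*sqrt(2)*s^3/2 + 7*s^2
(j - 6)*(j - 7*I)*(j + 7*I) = j^3 - 6*j^2 + 49*j - 294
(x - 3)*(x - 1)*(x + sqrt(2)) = x^3 - 4*x^2 + sqrt(2)*x^2 - 4*sqrt(2)*x + 3*x + 3*sqrt(2)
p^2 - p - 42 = (p - 7)*(p + 6)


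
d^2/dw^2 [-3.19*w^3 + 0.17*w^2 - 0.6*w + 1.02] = 0.34 - 19.14*w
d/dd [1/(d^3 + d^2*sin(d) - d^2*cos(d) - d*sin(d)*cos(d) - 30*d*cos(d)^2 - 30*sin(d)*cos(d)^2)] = (-sqrt(2)*d^2*sin(d + pi/4) - 3*d^2 - 30*d*sin(2*d) + d*cos(2*d) + 2*sqrt(2)*d*cos(d + pi/4) + sin(2*d)/2 + 15*cos(d)/2 + 15*cos(2*d) + 45*cos(3*d)/2 + 15)/((d + sin(d))^2*(d - 6*cos(d))^2*(d + 5*cos(d))^2)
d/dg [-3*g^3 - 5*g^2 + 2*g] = -9*g^2 - 10*g + 2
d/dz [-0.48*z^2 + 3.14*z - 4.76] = 3.14 - 0.96*z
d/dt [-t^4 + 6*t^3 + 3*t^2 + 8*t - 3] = -4*t^3 + 18*t^2 + 6*t + 8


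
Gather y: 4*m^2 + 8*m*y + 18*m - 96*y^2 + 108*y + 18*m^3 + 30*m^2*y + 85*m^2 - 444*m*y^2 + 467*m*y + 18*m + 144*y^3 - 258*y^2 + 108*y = 18*m^3 + 89*m^2 + 36*m + 144*y^3 + y^2*(-444*m - 354) + y*(30*m^2 + 475*m + 216)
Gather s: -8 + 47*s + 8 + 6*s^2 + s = 6*s^2 + 48*s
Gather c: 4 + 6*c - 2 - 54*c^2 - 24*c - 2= -54*c^2 - 18*c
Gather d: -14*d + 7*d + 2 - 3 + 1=-7*d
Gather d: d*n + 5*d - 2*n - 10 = d*(n + 5) - 2*n - 10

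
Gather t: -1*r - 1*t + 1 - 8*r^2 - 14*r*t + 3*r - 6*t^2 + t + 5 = -8*r^2 - 14*r*t + 2*r - 6*t^2 + 6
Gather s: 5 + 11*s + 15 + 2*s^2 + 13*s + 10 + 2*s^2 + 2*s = 4*s^2 + 26*s + 30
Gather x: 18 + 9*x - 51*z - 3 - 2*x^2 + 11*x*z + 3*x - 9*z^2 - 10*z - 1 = -2*x^2 + x*(11*z + 12) - 9*z^2 - 61*z + 14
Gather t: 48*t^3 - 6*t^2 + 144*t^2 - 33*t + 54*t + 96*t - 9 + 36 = 48*t^3 + 138*t^2 + 117*t + 27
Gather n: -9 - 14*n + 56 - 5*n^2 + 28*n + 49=-5*n^2 + 14*n + 96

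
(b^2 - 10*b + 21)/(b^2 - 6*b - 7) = (b - 3)/(b + 1)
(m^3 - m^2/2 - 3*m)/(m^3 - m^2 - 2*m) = (m + 3/2)/(m + 1)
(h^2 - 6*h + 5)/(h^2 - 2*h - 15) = (h - 1)/(h + 3)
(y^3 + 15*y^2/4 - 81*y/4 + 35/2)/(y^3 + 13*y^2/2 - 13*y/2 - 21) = (4*y - 5)/(2*(2*y + 3))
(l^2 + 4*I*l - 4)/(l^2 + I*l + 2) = (l + 2*I)/(l - I)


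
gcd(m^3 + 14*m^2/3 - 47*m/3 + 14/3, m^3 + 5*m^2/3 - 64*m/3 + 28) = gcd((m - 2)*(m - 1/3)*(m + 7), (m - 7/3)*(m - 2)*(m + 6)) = m - 2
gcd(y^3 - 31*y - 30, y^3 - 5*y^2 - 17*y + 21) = 1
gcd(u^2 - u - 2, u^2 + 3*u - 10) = u - 2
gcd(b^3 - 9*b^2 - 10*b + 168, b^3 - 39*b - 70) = b - 7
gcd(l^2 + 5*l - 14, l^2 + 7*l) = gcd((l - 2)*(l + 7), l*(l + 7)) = l + 7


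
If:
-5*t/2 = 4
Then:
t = -8/5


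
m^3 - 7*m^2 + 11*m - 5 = (m - 5)*(m - 1)^2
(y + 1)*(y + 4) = y^2 + 5*y + 4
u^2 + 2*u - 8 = (u - 2)*(u + 4)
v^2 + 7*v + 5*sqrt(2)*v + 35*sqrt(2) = (v + 7)*(v + 5*sqrt(2))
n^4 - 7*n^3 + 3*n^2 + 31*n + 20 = (n - 5)*(n - 4)*(n + 1)^2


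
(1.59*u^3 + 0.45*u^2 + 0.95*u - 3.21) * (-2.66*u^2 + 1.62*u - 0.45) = -4.2294*u^5 + 1.3788*u^4 - 2.5135*u^3 + 9.8751*u^2 - 5.6277*u + 1.4445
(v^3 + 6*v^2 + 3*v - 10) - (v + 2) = v^3 + 6*v^2 + 2*v - 12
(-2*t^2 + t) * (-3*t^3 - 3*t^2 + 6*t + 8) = 6*t^5 + 3*t^4 - 15*t^3 - 10*t^2 + 8*t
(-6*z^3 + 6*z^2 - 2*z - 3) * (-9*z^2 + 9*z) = 54*z^5 - 108*z^4 + 72*z^3 + 9*z^2 - 27*z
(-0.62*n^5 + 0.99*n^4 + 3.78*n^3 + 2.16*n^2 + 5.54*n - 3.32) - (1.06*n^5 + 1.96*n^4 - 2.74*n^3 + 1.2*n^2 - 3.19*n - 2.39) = -1.68*n^5 - 0.97*n^4 + 6.52*n^3 + 0.96*n^2 + 8.73*n - 0.93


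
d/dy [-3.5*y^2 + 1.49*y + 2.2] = 1.49 - 7.0*y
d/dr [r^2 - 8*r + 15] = 2*r - 8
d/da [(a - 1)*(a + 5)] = 2*a + 4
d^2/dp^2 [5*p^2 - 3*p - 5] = 10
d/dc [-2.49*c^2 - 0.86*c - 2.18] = -4.98*c - 0.86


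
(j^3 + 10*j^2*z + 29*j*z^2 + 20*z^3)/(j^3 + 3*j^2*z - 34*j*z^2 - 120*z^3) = (-j - z)/(-j + 6*z)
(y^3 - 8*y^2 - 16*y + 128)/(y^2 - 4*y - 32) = y - 4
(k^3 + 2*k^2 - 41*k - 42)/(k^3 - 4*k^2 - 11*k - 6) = (k + 7)/(k + 1)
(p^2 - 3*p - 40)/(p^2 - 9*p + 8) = (p + 5)/(p - 1)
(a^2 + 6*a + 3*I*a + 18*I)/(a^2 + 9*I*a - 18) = (a + 6)/(a + 6*I)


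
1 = 1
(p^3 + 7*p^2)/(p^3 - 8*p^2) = (p + 7)/(p - 8)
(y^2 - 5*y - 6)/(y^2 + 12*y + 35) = (y^2 - 5*y - 6)/(y^2 + 12*y + 35)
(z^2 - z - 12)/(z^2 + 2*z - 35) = (z^2 - z - 12)/(z^2 + 2*z - 35)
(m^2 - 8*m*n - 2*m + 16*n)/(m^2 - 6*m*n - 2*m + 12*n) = (m - 8*n)/(m - 6*n)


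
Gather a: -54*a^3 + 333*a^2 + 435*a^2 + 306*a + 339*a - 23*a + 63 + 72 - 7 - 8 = -54*a^3 + 768*a^2 + 622*a + 120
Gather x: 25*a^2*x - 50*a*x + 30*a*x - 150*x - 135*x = x*(25*a^2 - 20*a - 285)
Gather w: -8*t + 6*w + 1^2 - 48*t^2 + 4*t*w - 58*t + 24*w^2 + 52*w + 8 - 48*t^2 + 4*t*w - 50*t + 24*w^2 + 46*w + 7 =-96*t^2 - 116*t + 48*w^2 + w*(8*t + 104) + 16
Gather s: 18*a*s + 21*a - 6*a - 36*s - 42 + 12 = 15*a + s*(18*a - 36) - 30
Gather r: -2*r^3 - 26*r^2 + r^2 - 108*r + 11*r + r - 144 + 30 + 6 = -2*r^3 - 25*r^2 - 96*r - 108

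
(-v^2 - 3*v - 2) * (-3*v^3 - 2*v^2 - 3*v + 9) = 3*v^5 + 11*v^4 + 15*v^3 + 4*v^2 - 21*v - 18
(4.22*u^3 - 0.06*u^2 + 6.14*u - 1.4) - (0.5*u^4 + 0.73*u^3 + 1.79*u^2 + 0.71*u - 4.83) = -0.5*u^4 + 3.49*u^3 - 1.85*u^2 + 5.43*u + 3.43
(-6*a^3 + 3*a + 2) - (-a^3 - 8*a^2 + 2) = -5*a^3 + 8*a^2 + 3*a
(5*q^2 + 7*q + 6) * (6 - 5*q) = -25*q^3 - 5*q^2 + 12*q + 36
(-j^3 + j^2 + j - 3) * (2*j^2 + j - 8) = -2*j^5 + j^4 + 11*j^3 - 13*j^2 - 11*j + 24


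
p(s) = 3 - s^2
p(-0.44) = 2.81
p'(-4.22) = 8.44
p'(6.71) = -13.42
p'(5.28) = -10.56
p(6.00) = -33.00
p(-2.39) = -2.71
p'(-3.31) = 6.62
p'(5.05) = -10.10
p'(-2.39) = 4.78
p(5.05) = -22.50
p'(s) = -2*s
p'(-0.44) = 0.88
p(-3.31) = -7.96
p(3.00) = -6.00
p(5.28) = -24.88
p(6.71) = -42.02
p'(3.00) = -6.00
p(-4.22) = -14.81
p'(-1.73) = 3.46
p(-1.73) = 0.01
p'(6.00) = -12.00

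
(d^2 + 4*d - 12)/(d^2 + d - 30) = (d - 2)/(d - 5)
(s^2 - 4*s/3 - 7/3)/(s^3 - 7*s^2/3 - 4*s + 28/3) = (s + 1)/(s^2 - 4)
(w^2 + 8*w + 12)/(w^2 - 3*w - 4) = (w^2 + 8*w + 12)/(w^2 - 3*w - 4)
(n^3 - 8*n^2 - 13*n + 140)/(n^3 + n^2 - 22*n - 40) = (n - 7)/(n + 2)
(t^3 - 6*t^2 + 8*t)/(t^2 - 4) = t*(t - 4)/(t + 2)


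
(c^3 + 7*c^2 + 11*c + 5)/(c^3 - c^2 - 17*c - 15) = (c^2 + 6*c + 5)/(c^2 - 2*c - 15)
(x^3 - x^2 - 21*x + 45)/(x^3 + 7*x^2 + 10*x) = (x^2 - 6*x + 9)/(x*(x + 2))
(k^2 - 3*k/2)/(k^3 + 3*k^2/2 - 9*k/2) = 1/(k + 3)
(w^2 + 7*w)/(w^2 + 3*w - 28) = w/(w - 4)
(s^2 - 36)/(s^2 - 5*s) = (s^2 - 36)/(s*(s - 5))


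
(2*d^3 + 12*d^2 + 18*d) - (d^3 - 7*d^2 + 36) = d^3 + 19*d^2 + 18*d - 36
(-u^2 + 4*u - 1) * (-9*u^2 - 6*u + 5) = 9*u^4 - 30*u^3 - 20*u^2 + 26*u - 5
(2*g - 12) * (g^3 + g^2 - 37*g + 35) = 2*g^4 - 10*g^3 - 86*g^2 + 514*g - 420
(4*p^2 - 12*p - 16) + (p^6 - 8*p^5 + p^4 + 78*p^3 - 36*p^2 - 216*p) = p^6 - 8*p^5 + p^4 + 78*p^3 - 32*p^2 - 228*p - 16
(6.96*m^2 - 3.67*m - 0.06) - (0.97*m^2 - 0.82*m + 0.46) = 5.99*m^2 - 2.85*m - 0.52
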